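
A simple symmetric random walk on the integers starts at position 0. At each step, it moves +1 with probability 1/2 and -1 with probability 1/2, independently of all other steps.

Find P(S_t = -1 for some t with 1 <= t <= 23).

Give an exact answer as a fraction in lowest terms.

Count via complement. Let g(t,s) = #length-t paths at position s with S_1..S_t all ≠ -1.
g(t,s) = g(t-1,s-1) + g(t-1,s+1) for s ≠ -1; g(t,-1) = 0.
t=0: g(0,0)=1
t=1: g(1,1)=1
t=2: g(2,0)=1 g(2,2)=1
t=3: g(3,1)=2 g(3,3)=1
t=4: g(4,0)=2 g(4,2)=3 g(4,4)=1
t=5: g(5,1)=5 g(5,3)=4 g(5,5)=1
t=6: g(6,0)=5 g(6,2)=9 g(6,4)=5 g(6,6)=1
t=7: g(7,1)=14 g(7,3)=14 g(7,5)=6 g(7,7)=1
t=8: g(8,0)=14 g(8,2)=28 g(8,4)=20 g(8,6)=7 g(8,8)=1
t=9: g(9,1)=42 g(9,3)=48 g(9,5)=27 g(9,7)=8 g(9,9)=1
t=10: g(10,0)=42 g(10,2)=90 g(10,4)=75 g(10,6)=35 g(10,8)=9 g(10,10)=1
t=11: g(11,1)=132 g(11,3)=165 g(11,5)=110 g(11,7)=44 g(11,9)=10 g(11,11)=1
t=12: g(12,0)=132 g(12,2)=297 g(12,4)=275 g(12,6)=154 g(12,8)=54 g(12,10)=11 g(12,12)=1
t=13: g(13,1)=429 g(13,3)=572 g(13,5)=429 g(13,7)=208 g(13,9)=65 g(13,11)=12 g(13,13)=1
t=14: g(14,0)=429 g(14,2)=1001 g(14,4)=1001 g(14,6)=637 g(14,8)=273 g(14,10)=77 g(14,12)=13 g(14,14)=1
t=15: g(15,1)=1430 g(15,3)=2002 g(15,5)=1638 g(15,7)=910 g(15,9)=350 g(15,11)=90 g(15,13)=14 g(15,15)=1
t=16: g(16,0)=1430 g(16,2)=3432 g(16,4)=3640 g(16,6)=2548 g(16,8)=1260 g(16,10)=440 g(16,12)=104 g(16,14)=15 g(16,16)=1
t=17: g(17,1)=4862 g(17,3)=7072 g(17,5)=6188 g(17,7)=3808 g(17,9)=1700 g(17,11)=544 g(17,13)=119 g(17,15)=16 g(17,17)=1
t=18: g(18,0)=4862 g(18,2)=11934 g(18,4)=13260 g(18,6)=9996 g(18,8)=5508 g(18,10)=2244 g(18,12)=663 g(18,14)=135 g(18,16)=17 g(18,18)=1
t=19: g(19,1)=16796 g(19,3)=25194 g(19,5)=23256 g(19,7)=15504 g(19,9)=7752 g(19,11)=2907 g(19,13)=798 g(19,15)=152 g(19,17)=18 g(19,19)=1
t=20: g(20,0)=16796 g(20,2)=41990 g(20,4)=48450 g(20,6)=38760 g(20,8)=23256 g(20,10)=10659 g(20,12)=3705 g(20,14)=950 g(20,16)=170 g(20,18)=19 g(20,20)=1
t=21: g(21,1)=58786 g(21,3)=90440 g(21,5)=87210 g(21,7)=62016 g(21,9)=33915 g(21,11)=14364 g(21,13)=4655 g(21,15)=1120 g(21,17)=189 g(21,19)=20 g(21,21)=1
t=22: g(22,0)=58786 g(22,2)=149226 g(22,4)=177650 g(22,6)=149226 g(22,8)=95931 g(22,10)=48279 g(22,12)=19019 g(22,14)=5775 g(22,16)=1309 g(22,18)=209 g(22,20)=21 g(22,22)=1
t=23: g(23,1)=208012 g(23,3)=326876 g(23,5)=326876 g(23,7)=245157 g(23,9)=144210 g(23,11)=67298 g(23,13)=24794 g(23,15)=7084 g(23,17)=1518 g(23,19)=230 g(23,21)=22 g(23,23)=1
Paths never hitting -1: Σ_s g(23,s) = 1352078
Paths hitting -1: 2^23 - 1352078 = 7036530
P = 7036530/8388608 = 3518265/4194304

Answer: 3518265/4194304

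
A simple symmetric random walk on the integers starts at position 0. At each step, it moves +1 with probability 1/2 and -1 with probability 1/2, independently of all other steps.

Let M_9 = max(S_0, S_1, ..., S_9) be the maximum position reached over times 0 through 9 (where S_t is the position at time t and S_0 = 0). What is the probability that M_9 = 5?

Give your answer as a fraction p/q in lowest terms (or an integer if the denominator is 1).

Answer: 9/128

Derivation:
Let M_9 = max(S_0,...,S_9). Use the reflection principle: for j ≥ 1, #{paths with M_9 ≥ j} = #{S_9 ≥ j} + #{S_9 ≥ j+1}.
By reflection, #{M_9 ≥ 5} = #{S_9 ≥ 5} + #{S_9 ≥ 6} = 46 + 10 = 56.
#{M_9 ≥ 6} = #{S_9 ≥ 6} + #{S_9 ≥ 7} = 10 + 10 = 20.
#{M_9 = 5} = 56 - 20 = 36.
P(M_9 = 5) = 36/512 = 9/128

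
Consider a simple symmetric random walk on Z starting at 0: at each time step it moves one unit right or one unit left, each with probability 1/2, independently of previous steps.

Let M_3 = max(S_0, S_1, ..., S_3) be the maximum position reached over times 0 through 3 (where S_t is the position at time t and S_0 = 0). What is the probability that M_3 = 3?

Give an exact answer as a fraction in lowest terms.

Answer: 1/8

Derivation:
Let M_3 = max(S_0,...,S_3). Use the reflection principle: for j ≥ 1, #{paths with M_3 ≥ j} = #{S_3 ≥ j} + #{S_3 ≥ j+1}.
By reflection, #{M_3 ≥ 3} = #{S_3 ≥ 3} + #{S_3 ≥ 4} = 1 + 0 = 1.
#{M_3 ≥ 4} = #{S_3 ≥ 4} + #{S_3 ≥ 5} = 0 + 0 = 0.
#{M_3 = 3} = 1 - 0 = 1.
P(M_3 = 3) = 1/8 = 1/8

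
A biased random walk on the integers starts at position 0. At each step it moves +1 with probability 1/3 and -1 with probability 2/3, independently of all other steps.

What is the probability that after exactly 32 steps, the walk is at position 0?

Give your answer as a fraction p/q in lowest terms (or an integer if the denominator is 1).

To be at 0 after 32 steps: need exactly 16 steps of +1 and 16 of -1.
Number of such sequences: C(32,16) = 601080390
Each has probability (1/3)^16 · (2/3)^16 = 65536/1853020188851841
P = 601080390 · 65536/1853020188851841 = 4376933826560/205891132094649

Answer: 4376933826560/205891132094649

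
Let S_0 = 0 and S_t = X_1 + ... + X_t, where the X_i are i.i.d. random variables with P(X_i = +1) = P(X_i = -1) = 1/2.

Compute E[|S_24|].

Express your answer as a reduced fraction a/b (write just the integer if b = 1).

S_24 takes values m ≡ 0 (mod 2) with |m| ≤ 24; P(S_24=m) = C(24,(24+m)/2)/2^24.
Total paths: 2^24 = 16777216
Distribution: P(S=-24)=1/16777216, P(S=-22)=24/16777216, P(S=-20)=276/16777216, P(S=-18)=2024/16777216, P(S=-16)=10626/16777216, P(S=-14)=42504/16777216, P(S=-12)=134596/16777216, P(S=-10)=346104/16777216, P(S=-8)=735471/16777216, P(S=-6)=1307504/16777216, P(S=-4)=1961256/16777216, P(S=-2)=2496144/16777216, P(S=0)=2704156/16777216, P(S=2)=2496144/16777216, P(S=4)=1961256/16777216, P(S=6)=1307504/16777216, P(S=8)=735471/16777216, P(S=10)=346104/16777216, P(S=12)=134596/16777216, P(S=14)=42504/16777216, P(S=16)=10626/16777216, P(S=18)=2024/16777216, P(S=20)=276/16777216, P(S=22)=24/16777216, P(S=24)=1/16777216
E[|S_24|] = Σ_m |m|·P(S_24=m) = 64899744/16777216 = 2028117/524288

Answer: 2028117/524288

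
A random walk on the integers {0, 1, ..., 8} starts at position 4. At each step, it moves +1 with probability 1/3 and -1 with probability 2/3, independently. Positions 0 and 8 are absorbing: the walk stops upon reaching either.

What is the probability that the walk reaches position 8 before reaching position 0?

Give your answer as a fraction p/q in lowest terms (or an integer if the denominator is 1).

Answer: 1/17

Derivation:
Biased walk: p = 1/3, q = 2/3, r = q/p = 2
Gambler's ruin: P(hit 8 before 0 | start at 4) = (1 - r^a)/(1 - r^N)
r^4 = 16; r^8 = 256
P = (1 - 16) / (1 - 256) = -15 / -255 = 1/17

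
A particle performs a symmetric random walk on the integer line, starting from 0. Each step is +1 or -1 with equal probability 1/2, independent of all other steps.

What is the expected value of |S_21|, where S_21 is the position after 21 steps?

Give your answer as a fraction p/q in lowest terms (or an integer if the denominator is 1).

Answer: 969969/262144

Derivation:
S_21 takes values m ≡ 1 (mod 2) with |m| ≤ 21; P(S_21=m) = C(21,(21+m)/2)/2^21.
Total paths: 2^21 = 2097152
Distribution: P(S=-21)=1/2097152, P(S=-19)=21/2097152, P(S=-17)=210/2097152, P(S=-15)=1330/2097152, P(S=-13)=5985/2097152, P(S=-11)=20349/2097152, P(S=-9)=54264/2097152, P(S=-7)=116280/2097152, P(S=-5)=203490/2097152, P(S=-3)=293930/2097152, P(S=-1)=352716/2097152, P(S=1)=352716/2097152, P(S=3)=293930/2097152, P(S=5)=203490/2097152, P(S=7)=116280/2097152, P(S=9)=54264/2097152, P(S=11)=20349/2097152, P(S=13)=5985/2097152, P(S=15)=1330/2097152, P(S=17)=210/2097152, P(S=19)=21/2097152, P(S=21)=1/2097152
E[|S_21|] = Σ_m |m|·P(S_21=m) = 7759752/2097152 = 969969/262144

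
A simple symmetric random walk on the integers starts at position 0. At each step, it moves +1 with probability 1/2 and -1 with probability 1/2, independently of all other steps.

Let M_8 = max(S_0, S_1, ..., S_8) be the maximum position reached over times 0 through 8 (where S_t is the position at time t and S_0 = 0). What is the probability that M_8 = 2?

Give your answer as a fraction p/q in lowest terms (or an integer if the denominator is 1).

Let M_8 = max(S_0,...,S_8). Use the reflection principle: for j ≥ 1, #{paths with M_8 ≥ j} = #{S_8 ≥ j} + #{S_8 ≥ j+1}.
By reflection, #{M_8 ≥ 2} = #{S_8 ≥ 2} + #{S_8 ≥ 3} = 93 + 37 = 130.
#{M_8 ≥ 3} = #{S_8 ≥ 3} + #{S_8 ≥ 4} = 37 + 37 = 74.
#{M_8 = 2} = 130 - 74 = 56.
P(M_8 = 2) = 56/256 = 7/32

Answer: 7/32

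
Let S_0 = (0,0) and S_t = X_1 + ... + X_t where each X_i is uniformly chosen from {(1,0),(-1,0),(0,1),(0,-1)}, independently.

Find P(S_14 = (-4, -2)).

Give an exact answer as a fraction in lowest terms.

Answer: 3006003/268435456

Derivation:
Let h be the number of horizontal steps (so 14-h are vertical). To end at (-4,-2) need (h-4)/2 right-steps and ((14-h)-2)/2 up-steps.
Sum over h with 4 ≤ h ≤ 12, h ≡ 0 (mod 2), 14-h ≡ 0 (mod 2):
h=4: C(14,4)·C(4,0)·C(10,4) = 1001·1·210 = 210210
h=6: C(14,6)·C(6,1)·C(8,3) = 3003·6·56 = 1009008
h=8: C(14,8)·C(8,2)·C(6,2) = 3003·28·15 = 1261260
h=10: C(14,10)·C(10,3)·C(4,1) = 1001·120·4 = 480480
h=12: C(14,12)·C(12,4)·C(2,0) = 91·495·1 = 45045
Total favorable: 3006003
Total paths: 4^14 = 268435456
P = 3006003/268435456 = 3006003/268435456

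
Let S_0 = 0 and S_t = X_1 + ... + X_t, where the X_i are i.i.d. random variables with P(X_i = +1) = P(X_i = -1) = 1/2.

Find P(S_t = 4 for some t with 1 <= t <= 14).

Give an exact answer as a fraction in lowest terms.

Answer: 309/1024

Derivation:
Count via complement. Let g(t,s) = #length-t paths at position s with S_1..S_t all ≠ 4.
g(t,s) = g(t-1,s-1) + g(t-1,s+1) for s ≠ 4; g(t,4) = 0.
t=0: g(0,0)=1
t=1: g(1,-1)=1 g(1,1)=1
t=2: g(2,-2)=1 g(2,0)=2 g(2,2)=1
t=3: g(3,-3)=1 g(3,-1)=3 g(3,1)=3 g(3,3)=1
t=4: g(4,-4)=1 g(4,-2)=4 g(4,0)=6 g(4,2)=4
t=5: g(5,-5)=1 g(5,-3)=5 g(5,-1)=10 g(5,1)=10 g(5,3)=4
t=6: g(6,-6)=1 g(6,-4)=6 g(6,-2)=15 g(6,0)=20 g(6,2)=14
t=7: g(7,-7)=1 g(7,-5)=7 g(7,-3)=21 g(7,-1)=35 g(7,1)=34 g(7,3)=14
t=8: g(8,-8)=1 g(8,-6)=8 g(8,-4)=28 g(8,-2)=56 g(8,0)=69 g(8,2)=48
t=9: g(9,-9)=1 g(9,-7)=9 g(9,-5)=36 g(9,-3)=84 g(9,-1)=125 g(9,1)=117 g(9,3)=48
t=10: g(10,-10)=1 g(10,-8)=10 g(10,-6)=45 g(10,-4)=120 g(10,-2)=209 g(10,0)=242 g(10,2)=165
t=11: g(11,-11)=1 g(11,-9)=11 g(11,-7)=55 g(11,-5)=165 g(11,-3)=329 g(11,-1)=451 g(11,1)=407 g(11,3)=165
t=12: g(12,-12)=1 g(12,-10)=12 g(12,-8)=66 g(12,-6)=220 g(12,-4)=494 g(12,-2)=780 g(12,0)=858 g(12,2)=572
t=13: g(13,-13)=1 g(13,-11)=13 g(13,-9)=78 g(13,-7)=286 g(13,-5)=714 g(13,-3)=1274 g(13,-1)=1638 g(13,1)=1430 g(13,3)=572
t=14: g(14,-14)=1 g(14,-12)=14 g(14,-10)=91 g(14,-8)=364 g(14,-6)=1000 g(14,-4)=1988 g(14,-2)=2912 g(14,0)=3068 g(14,2)=2002
Paths never hitting 4: Σ_s g(14,s) = 11440
Paths hitting 4: 2^14 - 11440 = 4944
P = 4944/16384 = 309/1024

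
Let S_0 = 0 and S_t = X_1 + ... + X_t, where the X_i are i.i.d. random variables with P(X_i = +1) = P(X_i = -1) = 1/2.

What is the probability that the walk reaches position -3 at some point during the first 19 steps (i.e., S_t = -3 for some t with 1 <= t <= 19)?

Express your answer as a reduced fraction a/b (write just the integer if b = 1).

Answer: 131975/262144

Derivation:
Count via complement. Let g(t,s) = #length-t paths at position s with S_1..S_t all ≠ -3.
g(t,s) = g(t-1,s-1) + g(t-1,s+1) for s ≠ -3; g(t,-3) = 0.
t=0: g(0,0)=1
t=1: g(1,-1)=1 g(1,1)=1
t=2: g(2,-2)=1 g(2,0)=2 g(2,2)=1
t=3: g(3,-1)=3 g(3,1)=3 g(3,3)=1
t=4: g(4,-2)=3 g(4,0)=6 g(4,2)=4 g(4,4)=1
t=5: g(5,-1)=9 g(5,1)=10 g(5,3)=5 g(5,5)=1
t=6: g(6,-2)=9 g(6,0)=19 g(6,2)=15 g(6,4)=6 g(6,6)=1
t=7: g(7,-1)=28 g(7,1)=34 g(7,3)=21 g(7,5)=7 g(7,7)=1
t=8: g(8,-2)=28 g(8,0)=62 g(8,2)=55 g(8,4)=28 g(8,6)=8 g(8,8)=1
t=9: g(9,-1)=90 g(9,1)=117 g(9,3)=83 g(9,5)=36 g(9,7)=9 g(9,9)=1
t=10: g(10,-2)=90 g(10,0)=207 g(10,2)=200 g(10,4)=119 g(10,6)=45 g(10,8)=10 g(10,10)=1
t=11: g(11,-1)=297 g(11,1)=407 g(11,3)=319 g(11,5)=164 g(11,7)=55 g(11,9)=11 g(11,11)=1
t=12: g(12,-2)=297 g(12,0)=704 g(12,2)=726 g(12,4)=483 g(12,6)=219 g(12,8)=66 g(12,10)=12 g(12,12)=1
t=13: g(13,-1)=1001 g(13,1)=1430 g(13,3)=1209 g(13,5)=702 g(13,7)=285 g(13,9)=78 g(13,11)=13 g(13,13)=1
t=14: g(14,-2)=1001 g(14,0)=2431 g(14,2)=2639 g(14,4)=1911 g(14,6)=987 g(14,8)=363 g(14,10)=91 g(14,12)=14 g(14,14)=1
t=15: g(15,-1)=3432 g(15,1)=5070 g(15,3)=4550 g(15,5)=2898 g(15,7)=1350 g(15,9)=454 g(15,11)=105 g(15,13)=15 g(15,15)=1
t=16: g(16,-2)=3432 g(16,0)=8502 g(16,2)=9620 g(16,4)=7448 g(16,6)=4248 g(16,8)=1804 g(16,10)=559 g(16,12)=120 g(16,14)=16 g(16,16)=1
t=17: g(17,-1)=11934 g(17,1)=18122 g(17,3)=17068 g(17,5)=11696 g(17,7)=6052 g(17,9)=2363 g(17,11)=679 g(17,13)=136 g(17,15)=17 g(17,17)=1
t=18: g(18,-2)=11934 g(18,0)=30056 g(18,2)=35190 g(18,4)=28764 g(18,6)=17748 g(18,8)=8415 g(18,10)=3042 g(18,12)=815 g(18,14)=153 g(18,16)=18 g(18,18)=1
t=19: g(19,-1)=41990 g(19,1)=65246 g(19,3)=63954 g(19,5)=46512 g(19,7)=26163 g(19,9)=11457 g(19,11)=3857 g(19,13)=968 g(19,15)=171 g(19,17)=19 g(19,19)=1
Paths never hitting -3: Σ_s g(19,s) = 260338
Paths hitting -3: 2^19 - 260338 = 263950
P = 263950/524288 = 131975/262144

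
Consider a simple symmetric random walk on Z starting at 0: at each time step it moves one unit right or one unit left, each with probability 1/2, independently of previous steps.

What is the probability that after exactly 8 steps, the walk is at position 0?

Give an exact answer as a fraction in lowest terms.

To return to 0 after 8 steps: need exactly 4 steps of +1 and 4 of -1.
Favorable paths: C(8,4) = 70
Total paths: 2^8 = 256
P = 70/256 = 35/128

Answer: 35/128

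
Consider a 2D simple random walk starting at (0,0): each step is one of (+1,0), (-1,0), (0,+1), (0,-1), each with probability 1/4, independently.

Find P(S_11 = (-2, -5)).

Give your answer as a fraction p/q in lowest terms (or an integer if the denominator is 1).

Answer: 9075/2097152

Derivation:
Let h be the number of horizontal steps (so 11-h are vertical). To end at (-2,-5) need (h-2)/2 right-steps and ((11-h)-5)/2 up-steps.
Sum over h with 2 ≤ h ≤ 6, h ≡ 0 (mod 2), 11-h ≡ 1 (mod 2):
h=2: C(11,2)·C(2,0)·C(9,2) = 55·1·36 = 1980
h=4: C(11,4)·C(4,1)·C(7,1) = 330·4·7 = 9240
h=6: C(11,6)·C(6,2)·C(5,0) = 462·15·1 = 6930
Total favorable: 18150
Total paths: 4^11 = 4194304
P = 18150/4194304 = 9075/2097152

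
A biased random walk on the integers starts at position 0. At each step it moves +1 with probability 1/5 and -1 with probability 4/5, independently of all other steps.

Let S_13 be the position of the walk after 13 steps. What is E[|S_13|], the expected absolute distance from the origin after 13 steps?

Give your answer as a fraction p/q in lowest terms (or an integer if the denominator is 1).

S_13 takes values m ≡ 1 (mod 2) with |m| ≤ 13; P(S_13=m) = C(13,(13+m)/2) · (1/5)^((13+m)/2) · (4/5)^((13-m)/2).
Distribution: P(S=-13)=67108864/1220703125, P(S=-11)=218103808/1220703125, P(S=-9)=327155712/1220703125, P(S=-7)=299892736/1220703125, P(S=-5)=37486592/244140625, P(S=-3)=84344832/1220703125, P(S=-1)=28114944/1220703125, P(S=1)=7028736/1220703125, P(S=3)=1317888/1220703125, P(S=5)=36608/244140625, P(S=7)=18304/1220703125, P(S=9)=1248/1220703125, P(S=11)=52/1220703125, P(S=13)=1/1220703125
E[|S_13|] = Σ_m |m|·P(S_13=m) = 1909111893/244140625

Answer: 1909111893/244140625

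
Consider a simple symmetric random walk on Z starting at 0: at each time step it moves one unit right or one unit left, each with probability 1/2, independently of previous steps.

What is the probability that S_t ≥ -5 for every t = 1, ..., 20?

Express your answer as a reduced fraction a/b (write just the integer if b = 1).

Answer: 106267/131072

Derivation:
Let f(t,s) = #length-t paths at position s with S_1..S_t all ≥ -5.
f(t,s) = f(t-1,s-1) + f(t-1,s+1) for s ≥ -5; f(t,s) = 0 for s < -5.
t=0: f(0,0)=1
t=1: f(1,-1)=1 f(1,1)=1
t=2: f(2,-2)=1 f(2,0)=2 f(2,2)=1
t=3: f(3,-3)=1 f(3,-1)=3 f(3,1)=3 f(3,3)=1
t=4: f(4,-4)=1 f(4,-2)=4 f(4,0)=6 f(4,2)=4 f(4,4)=1
t=5: f(5,-5)=1 f(5,-3)=5 f(5,-1)=10 f(5,1)=10 f(5,3)=5 f(5,5)=1
t=6: f(6,-4)=6 f(6,-2)=15 f(6,0)=20 f(6,2)=15 f(6,4)=6 f(6,6)=1
t=7: f(7,-5)=6 f(7,-3)=21 f(7,-1)=35 f(7,1)=35 f(7,3)=21 f(7,5)=7 f(7,7)=1
t=8: f(8,-4)=27 f(8,-2)=56 f(8,0)=70 f(8,2)=56 f(8,4)=28 f(8,6)=8 f(8,8)=1
t=9: f(9,-5)=27 f(9,-3)=83 f(9,-1)=126 f(9,1)=126 f(9,3)=84 f(9,5)=36 f(9,7)=9 f(9,9)=1
t=10: f(10,-4)=110 f(10,-2)=209 f(10,0)=252 f(10,2)=210 f(10,4)=120 f(10,6)=45 f(10,8)=10 f(10,10)=1
t=11: f(11,-5)=110 f(11,-3)=319 f(11,-1)=461 f(11,1)=462 f(11,3)=330 f(11,5)=165 f(11,7)=55 f(11,9)=11 f(11,11)=1
t=12: f(12,-4)=429 f(12,-2)=780 f(12,0)=923 f(12,2)=792 f(12,4)=495 f(12,6)=220 f(12,8)=66 f(12,10)=12 f(12,12)=1
t=13: f(13,-5)=429 f(13,-3)=1209 f(13,-1)=1703 f(13,1)=1715 f(13,3)=1287 f(13,5)=715 f(13,7)=286 f(13,9)=78 f(13,11)=13 f(13,13)=1
t=14: f(14,-4)=1638 f(14,-2)=2912 f(14,0)=3418 f(14,2)=3002 f(14,4)=2002 f(14,6)=1001 f(14,8)=364 f(14,10)=91 f(14,12)=14 f(14,14)=1
t=15: f(15,-5)=1638 f(15,-3)=4550 f(15,-1)=6330 f(15,1)=6420 f(15,3)=5004 f(15,5)=3003 f(15,7)=1365 f(15,9)=455 f(15,11)=105 f(15,13)=15 f(15,15)=1
t=16: f(16,-4)=6188 f(16,-2)=10880 f(16,0)=12750 f(16,2)=11424 f(16,4)=8007 f(16,6)=4368 f(16,8)=1820 f(16,10)=560 f(16,12)=120 f(16,14)=16 f(16,16)=1
t=17: f(17,-5)=6188 f(17,-3)=17068 f(17,-1)=23630 f(17,1)=24174 f(17,3)=19431 f(17,5)=12375 f(17,7)=6188 f(17,9)=2380 f(17,11)=680 f(17,13)=136 f(17,15)=17 f(17,17)=1
t=18: f(18,-4)=23256 f(18,-2)=40698 f(18,0)=47804 f(18,2)=43605 f(18,4)=31806 f(18,6)=18563 f(18,8)=8568 f(18,10)=3060 f(18,12)=816 f(18,14)=153 f(18,16)=18 f(18,18)=1
t=19: f(19,-5)=23256 f(19,-3)=63954 f(19,-1)=88502 f(19,1)=91409 f(19,3)=75411 f(19,5)=50369 f(19,7)=27131 f(19,9)=11628 f(19,11)=3876 f(19,13)=969 f(19,15)=171 f(19,17)=19 f(19,19)=1
t=20: f(20,-4)=87210 f(20,-2)=152456 f(20,0)=179911 f(20,2)=166820 f(20,4)=125780 f(20,6)=77500 f(20,8)=38759 f(20,10)=15504 f(20,12)=4845 f(20,14)=1140 f(20,16)=190 f(20,18)=20 f(20,20)=1
Σ_s f(20,s) = 850136
P = 850136/1048576 = 106267/131072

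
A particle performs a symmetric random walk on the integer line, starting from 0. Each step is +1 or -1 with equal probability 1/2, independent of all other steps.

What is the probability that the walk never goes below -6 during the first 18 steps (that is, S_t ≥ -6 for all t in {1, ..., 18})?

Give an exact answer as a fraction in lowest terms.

Let f(t,s) = #length-t paths at position s with S_1..S_t all ≥ -6.
f(t,s) = f(t-1,s-1) + f(t-1,s+1) for s ≥ -6; f(t,s) = 0 for s < -6.
t=0: f(0,0)=1
t=1: f(1,-1)=1 f(1,1)=1
t=2: f(2,-2)=1 f(2,0)=2 f(2,2)=1
t=3: f(3,-3)=1 f(3,-1)=3 f(3,1)=3 f(3,3)=1
t=4: f(4,-4)=1 f(4,-2)=4 f(4,0)=6 f(4,2)=4 f(4,4)=1
t=5: f(5,-5)=1 f(5,-3)=5 f(5,-1)=10 f(5,1)=10 f(5,3)=5 f(5,5)=1
t=6: f(6,-6)=1 f(6,-4)=6 f(6,-2)=15 f(6,0)=20 f(6,2)=15 f(6,4)=6 f(6,6)=1
t=7: f(7,-5)=7 f(7,-3)=21 f(7,-1)=35 f(7,1)=35 f(7,3)=21 f(7,5)=7 f(7,7)=1
t=8: f(8,-6)=7 f(8,-4)=28 f(8,-2)=56 f(8,0)=70 f(8,2)=56 f(8,4)=28 f(8,6)=8 f(8,8)=1
t=9: f(9,-5)=35 f(9,-3)=84 f(9,-1)=126 f(9,1)=126 f(9,3)=84 f(9,5)=36 f(9,7)=9 f(9,9)=1
t=10: f(10,-6)=35 f(10,-4)=119 f(10,-2)=210 f(10,0)=252 f(10,2)=210 f(10,4)=120 f(10,6)=45 f(10,8)=10 f(10,10)=1
t=11: f(11,-5)=154 f(11,-3)=329 f(11,-1)=462 f(11,1)=462 f(11,3)=330 f(11,5)=165 f(11,7)=55 f(11,9)=11 f(11,11)=1
t=12: f(12,-6)=154 f(12,-4)=483 f(12,-2)=791 f(12,0)=924 f(12,2)=792 f(12,4)=495 f(12,6)=220 f(12,8)=66 f(12,10)=12 f(12,12)=1
t=13: f(13,-5)=637 f(13,-3)=1274 f(13,-1)=1715 f(13,1)=1716 f(13,3)=1287 f(13,5)=715 f(13,7)=286 f(13,9)=78 f(13,11)=13 f(13,13)=1
t=14: f(14,-6)=637 f(14,-4)=1911 f(14,-2)=2989 f(14,0)=3431 f(14,2)=3003 f(14,4)=2002 f(14,6)=1001 f(14,8)=364 f(14,10)=91 f(14,12)=14 f(14,14)=1
t=15: f(15,-5)=2548 f(15,-3)=4900 f(15,-1)=6420 f(15,1)=6434 f(15,3)=5005 f(15,5)=3003 f(15,7)=1365 f(15,9)=455 f(15,11)=105 f(15,13)=15 f(15,15)=1
t=16: f(16,-6)=2548 f(16,-4)=7448 f(16,-2)=11320 f(16,0)=12854 f(16,2)=11439 f(16,4)=8008 f(16,6)=4368 f(16,8)=1820 f(16,10)=560 f(16,12)=120 f(16,14)=16 f(16,16)=1
t=17: f(17,-5)=9996 f(17,-3)=18768 f(17,-1)=24174 f(17,1)=24293 f(17,3)=19447 f(17,5)=12376 f(17,7)=6188 f(17,9)=2380 f(17,11)=680 f(17,13)=136 f(17,15)=17 f(17,17)=1
t=18: f(18,-6)=9996 f(18,-4)=28764 f(18,-2)=42942 f(18,0)=48467 f(18,2)=43740 f(18,4)=31823 f(18,6)=18564 f(18,8)=8568 f(18,10)=3060 f(18,12)=816 f(18,14)=153 f(18,16)=18 f(18,18)=1
Σ_s f(18,s) = 236912
P = 236912/262144 = 14807/16384

Answer: 14807/16384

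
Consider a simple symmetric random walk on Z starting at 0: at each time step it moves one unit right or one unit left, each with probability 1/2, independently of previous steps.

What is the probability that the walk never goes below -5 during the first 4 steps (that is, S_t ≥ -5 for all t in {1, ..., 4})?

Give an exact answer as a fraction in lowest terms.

Answer: 1

Derivation:
Let f(t,s) = #length-t paths at position s with S_1..S_t all ≥ -5.
f(t,s) = f(t-1,s-1) + f(t-1,s+1) for s ≥ -5; f(t,s) = 0 for s < -5.
t=0: f(0,0)=1
t=1: f(1,-1)=1 f(1,1)=1
t=2: f(2,-2)=1 f(2,0)=2 f(2,2)=1
t=3: f(3,-3)=1 f(3,-1)=3 f(3,1)=3 f(3,3)=1
t=4: f(4,-4)=1 f(4,-2)=4 f(4,0)=6 f(4,2)=4 f(4,4)=1
Σ_s f(4,s) = 16
P = 16/16 = 1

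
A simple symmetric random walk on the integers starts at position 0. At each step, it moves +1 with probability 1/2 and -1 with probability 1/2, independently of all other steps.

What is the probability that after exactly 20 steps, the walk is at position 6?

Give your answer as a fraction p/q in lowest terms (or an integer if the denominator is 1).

To reach position 6 after 20 steps: need 13 steps of +1 and 7 of -1.
Favorable paths: C(20,13) = 77520
Total paths: 2^20 = 1048576
P = 77520/1048576 = 4845/65536

Answer: 4845/65536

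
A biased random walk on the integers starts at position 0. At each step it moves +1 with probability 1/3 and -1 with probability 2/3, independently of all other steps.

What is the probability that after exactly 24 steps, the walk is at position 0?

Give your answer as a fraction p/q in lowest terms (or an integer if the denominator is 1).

To be at 0 after 24 steps: need exactly 12 steps of +1 and 12 of -1.
Number of such sequences: C(24,12) = 2704156
Each has probability (1/3)^12 · (2/3)^12 = 4096/282429536481
P = 2704156 · 4096/282429536481 = 11076222976/282429536481

Answer: 11076222976/282429536481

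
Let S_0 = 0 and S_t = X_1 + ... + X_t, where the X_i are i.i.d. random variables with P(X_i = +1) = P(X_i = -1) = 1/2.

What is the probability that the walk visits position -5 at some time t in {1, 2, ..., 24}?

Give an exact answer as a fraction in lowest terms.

Answer: 1289565/4194304

Derivation:
Count via complement. Let g(t,s) = #length-t paths at position s with S_1..S_t all ≠ -5.
g(t,s) = g(t-1,s-1) + g(t-1,s+1) for s ≠ -5; g(t,-5) = 0.
t=0: g(0,0)=1
t=1: g(1,-1)=1 g(1,1)=1
t=2: g(2,-2)=1 g(2,0)=2 g(2,2)=1
t=3: g(3,-3)=1 g(3,-1)=3 g(3,1)=3 g(3,3)=1
t=4: g(4,-4)=1 g(4,-2)=4 g(4,0)=6 g(4,2)=4 g(4,4)=1
t=5: g(5,-3)=5 g(5,-1)=10 g(5,1)=10 g(5,3)=5 g(5,5)=1
t=6: g(6,-4)=5 g(6,-2)=15 g(6,0)=20 g(6,2)=15 g(6,4)=6 g(6,6)=1
t=7: g(7,-3)=20 g(7,-1)=35 g(7,1)=35 g(7,3)=21 g(7,5)=7 g(7,7)=1
t=8: g(8,-4)=20 g(8,-2)=55 g(8,0)=70 g(8,2)=56 g(8,4)=28 g(8,6)=8 g(8,8)=1
t=9: g(9,-3)=75 g(9,-1)=125 g(9,1)=126 g(9,3)=84 g(9,5)=36 g(9,7)=9 g(9,9)=1
t=10: g(10,-4)=75 g(10,-2)=200 g(10,0)=251 g(10,2)=210 g(10,4)=120 g(10,6)=45 g(10,8)=10 g(10,10)=1
t=11: g(11,-3)=275 g(11,-1)=451 g(11,1)=461 g(11,3)=330 g(11,5)=165 g(11,7)=55 g(11,9)=11 g(11,11)=1
t=12: g(12,-4)=275 g(12,-2)=726 g(12,0)=912 g(12,2)=791 g(12,4)=495 g(12,6)=220 g(12,8)=66 g(12,10)=12 g(12,12)=1
t=13: g(13,-3)=1001 g(13,-1)=1638 g(13,1)=1703 g(13,3)=1286 g(13,5)=715 g(13,7)=286 g(13,9)=78 g(13,11)=13 g(13,13)=1
t=14: g(14,-4)=1001 g(14,-2)=2639 g(14,0)=3341 g(14,2)=2989 g(14,4)=2001 g(14,6)=1001 g(14,8)=364 g(14,10)=91 g(14,12)=14 g(14,14)=1
t=15: g(15,-3)=3640 g(15,-1)=5980 g(15,1)=6330 g(15,3)=4990 g(15,5)=3002 g(15,7)=1365 g(15,9)=455 g(15,11)=105 g(15,13)=15 g(15,15)=1
t=16: g(16,-4)=3640 g(16,-2)=9620 g(16,0)=12310 g(16,2)=11320 g(16,4)=7992 g(16,6)=4367 g(16,8)=1820 g(16,10)=560 g(16,12)=120 g(16,14)=16 g(16,16)=1
t=17: g(17,-3)=13260 g(17,-1)=21930 g(17,1)=23630 g(17,3)=19312 g(17,5)=12359 g(17,7)=6187 g(17,9)=2380 g(17,11)=680 g(17,13)=136 g(17,15)=17 g(17,17)=1
t=18: g(18,-4)=13260 g(18,-2)=35190 g(18,0)=45560 g(18,2)=42942 g(18,4)=31671 g(18,6)=18546 g(18,8)=8567 g(18,10)=3060 g(18,12)=816 g(18,14)=153 g(18,16)=18 g(18,18)=1
t=19: g(19,-3)=48450 g(19,-1)=80750 g(19,1)=88502 g(19,3)=74613 g(19,5)=50217 g(19,7)=27113 g(19,9)=11627 g(19,11)=3876 g(19,13)=969 g(19,15)=171 g(19,17)=19 g(19,19)=1
t=20: g(20,-4)=48450 g(20,-2)=129200 g(20,0)=169252 g(20,2)=163115 g(20,4)=124830 g(20,6)=77330 g(20,8)=38740 g(20,10)=15503 g(20,12)=4845 g(20,14)=1140 g(20,16)=190 g(20,18)=20 g(20,20)=1
t=21: g(21,-3)=177650 g(21,-1)=298452 g(21,1)=332367 g(21,3)=287945 g(21,5)=202160 g(21,7)=116070 g(21,9)=54243 g(21,11)=20348 g(21,13)=5985 g(21,15)=1330 g(21,17)=210 g(21,19)=21 g(21,21)=1
t=22: g(22,-4)=177650 g(22,-2)=476102 g(22,0)=630819 g(22,2)=620312 g(22,4)=490105 g(22,6)=318230 g(22,8)=170313 g(22,10)=74591 g(22,12)=26333 g(22,14)=7315 g(22,16)=1540 g(22,18)=231 g(22,20)=22 g(22,22)=1
t=23: g(23,-3)=653752 g(23,-1)=1106921 g(23,1)=1251131 g(23,3)=1110417 g(23,5)=808335 g(23,7)=488543 g(23,9)=244904 g(23,11)=100924 g(23,13)=33648 g(23,15)=8855 g(23,17)=1771 g(23,19)=253 g(23,21)=23 g(23,23)=1
t=24: g(24,-4)=653752 g(24,-2)=1760673 g(24,0)=2358052 g(24,2)=2361548 g(24,4)=1918752 g(24,6)=1296878 g(24,8)=733447 g(24,10)=345828 g(24,12)=134572 g(24,14)=42503 g(24,16)=10626 g(24,18)=2024 g(24,20)=276 g(24,22)=24 g(24,24)=1
Paths never hitting -5: Σ_s g(24,s) = 11618956
Paths hitting -5: 2^24 - 11618956 = 5158260
P = 5158260/16777216 = 1289565/4194304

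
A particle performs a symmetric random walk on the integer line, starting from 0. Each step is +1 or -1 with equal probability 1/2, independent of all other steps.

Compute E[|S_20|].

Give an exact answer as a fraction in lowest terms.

S_20 takes values m ≡ 0 (mod 2) with |m| ≤ 20; P(S_20=m) = C(20,(20+m)/2)/2^20.
Total paths: 2^20 = 1048576
Distribution: P(S=-20)=1/1048576, P(S=-18)=20/1048576, P(S=-16)=190/1048576, P(S=-14)=1140/1048576, P(S=-12)=4845/1048576, P(S=-10)=15504/1048576, P(S=-8)=38760/1048576, P(S=-6)=77520/1048576, P(S=-4)=125970/1048576, P(S=-2)=167960/1048576, P(S=0)=184756/1048576, P(S=2)=167960/1048576, P(S=4)=125970/1048576, P(S=6)=77520/1048576, P(S=8)=38760/1048576, P(S=10)=15504/1048576, P(S=12)=4845/1048576, P(S=14)=1140/1048576, P(S=16)=190/1048576, P(S=18)=20/1048576, P(S=20)=1/1048576
E[|S_20|] = Σ_m |m|·P(S_20=m) = 3695120/1048576 = 230945/65536

Answer: 230945/65536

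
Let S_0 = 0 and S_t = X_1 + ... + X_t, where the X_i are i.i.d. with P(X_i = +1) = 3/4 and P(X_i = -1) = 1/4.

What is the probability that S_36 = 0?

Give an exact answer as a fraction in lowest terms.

Answer: 878973338916790425/1180591620717411303424

Derivation:
To be at 0 after 36 steps: need exactly 18 steps of +1 and 18 of -1.
Number of such sequences: C(36,18) = 9075135300
Each has probability (3/4)^18 · (1/4)^18 = 387420489/4722366482869645213696
P = 9075135300 · 387420489/4722366482869645213696 = 878973338916790425/1180591620717411303424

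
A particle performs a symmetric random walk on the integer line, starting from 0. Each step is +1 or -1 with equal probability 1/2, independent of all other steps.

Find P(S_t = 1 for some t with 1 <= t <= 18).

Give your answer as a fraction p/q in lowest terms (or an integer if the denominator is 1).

Answer: 53381/65536

Derivation:
Count via complement. Let g(t,s) = #length-t paths at position s with S_1..S_t all ≠ 1.
g(t,s) = g(t-1,s-1) + g(t-1,s+1) for s ≠ 1; g(t,1) = 0.
t=0: g(0,0)=1
t=1: g(1,-1)=1
t=2: g(2,-2)=1 g(2,0)=1
t=3: g(3,-3)=1 g(3,-1)=2
t=4: g(4,-4)=1 g(4,-2)=3 g(4,0)=2
t=5: g(5,-5)=1 g(5,-3)=4 g(5,-1)=5
t=6: g(6,-6)=1 g(6,-4)=5 g(6,-2)=9 g(6,0)=5
t=7: g(7,-7)=1 g(7,-5)=6 g(7,-3)=14 g(7,-1)=14
t=8: g(8,-8)=1 g(8,-6)=7 g(8,-4)=20 g(8,-2)=28 g(8,0)=14
t=9: g(9,-9)=1 g(9,-7)=8 g(9,-5)=27 g(9,-3)=48 g(9,-1)=42
t=10: g(10,-10)=1 g(10,-8)=9 g(10,-6)=35 g(10,-4)=75 g(10,-2)=90 g(10,0)=42
t=11: g(11,-11)=1 g(11,-9)=10 g(11,-7)=44 g(11,-5)=110 g(11,-3)=165 g(11,-1)=132
t=12: g(12,-12)=1 g(12,-10)=11 g(12,-8)=54 g(12,-6)=154 g(12,-4)=275 g(12,-2)=297 g(12,0)=132
t=13: g(13,-13)=1 g(13,-11)=12 g(13,-9)=65 g(13,-7)=208 g(13,-5)=429 g(13,-3)=572 g(13,-1)=429
t=14: g(14,-14)=1 g(14,-12)=13 g(14,-10)=77 g(14,-8)=273 g(14,-6)=637 g(14,-4)=1001 g(14,-2)=1001 g(14,0)=429
t=15: g(15,-15)=1 g(15,-13)=14 g(15,-11)=90 g(15,-9)=350 g(15,-7)=910 g(15,-5)=1638 g(15,-3)=2002 g(15,-1)=1430
t=16: g(16,-16)=1 g(16,-14)=15 g(16,-12)=104 g(16,-10)=440 g(16,-8)=1260 g(16,-6)=2548 g(16,-4)=3640 g(16,-2)=3432 g(16,0)=1430
t=17: g(17,-17)=1 g(17,-15)=16 g(17,-13)=119 g(17,-11)=544 g(17,-9)=1700 g(17,-7)=3808 g(17,-5)=6188 g(17,-3)=7072 g(17,-1)=4862
t=18: g(18,-18)=1 g(18,-16)=17 g(18,-14)=135 g(18,-12)=663 g(18,-10)=2244 g(18,-8)=5508 g(18,-6)=9996 g(18,-4)=13260 g(18,-2)=11934 g(18,0)=4862
Paths never hitting 1: Σ_s g(18,s) = 48620
Paths hitting 1: 2^18 - 48620 = 213524
P = 213524/262144 = 53381/65536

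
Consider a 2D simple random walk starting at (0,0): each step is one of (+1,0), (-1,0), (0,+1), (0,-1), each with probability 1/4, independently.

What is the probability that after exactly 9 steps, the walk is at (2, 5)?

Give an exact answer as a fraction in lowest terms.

Answer: 189/65536

Derivation:
Let h be the number of horizontal steps (so 9-h are vertical). To end at (2,5) need (h+2)/2 right-steps and ((9-h)+5)/2 up-steps.
Sum over h with 2 ≤ h ≤ 4, h ≡ 0 (mod 2), 9-h ≡ 1 (mod 2):
h=2: C(9,2)·C(2,2)·C(7,6) = 36·1·7 = 252
h=4: C(9,4)·C(4,3)·C(5,5) = 126·4·1 = 504
Total favorable: 756
Total paths: 4^9 = 262144
P = 756/262144 = 189/65536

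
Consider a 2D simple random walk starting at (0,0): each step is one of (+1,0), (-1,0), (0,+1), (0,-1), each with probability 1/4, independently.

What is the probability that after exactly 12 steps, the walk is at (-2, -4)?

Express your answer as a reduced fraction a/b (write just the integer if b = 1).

Answer: 5445/524288

Derivation:
Let h be the number of horizontal steps (so 12-h are vertical). To end at (-2,-4) need (h-2)/2 right-steps and ((12-h)-4)/2 up-steps.
Sum over h with 2 ≤ h ≤ 8, h ≡ 0 (mod 2), 12-h ≡ 0 (mod 2):
h=2: C(12,2)·C(2,0)·C(10,3) = 66·1·120 = 7920
h=4: C(12,4)·C(4,1)·C(8,2) = 495·4·28 = 55440
h=6: C(12,6)·C(6,2)·C(6,1) = 924·15·6 = 83160
h=8: C(12,8)·C(8,3)·C(4,0) = 495·56·1 = 27720
Total favorable: 174240
Total paths: 4^12 = 16777216
P = 174240/16777216 = 5445/524288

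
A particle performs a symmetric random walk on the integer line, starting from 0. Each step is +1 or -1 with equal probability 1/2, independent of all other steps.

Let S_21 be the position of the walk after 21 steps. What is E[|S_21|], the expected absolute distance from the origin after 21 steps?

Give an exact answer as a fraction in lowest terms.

S_21 takes values m ≡ 1 (mod 2) with |m| ≤ 21; P(S_21=m) = C(21,(21+m)/2)/2^21.
Total paths: 2^21 = 2097152
Distribution: P(S=-21)=1/2097152, P(S=-19)=21/2097152, P(S=-17)=210/2097152, P(S=-15)=1330/2097152, P(S=-13)=5985/2097152, P(S=-11)=20349/2097152, P(S=-9)=54264/2097152, P(S=-7)=116280/2097152, P(S=-5)=203490/2097152, P(S=-3)=293930/2097152, P(S=-1)=352716/2097152, P(S=1)=352716/2097152, P(S=3)=293930/2097152, P(S=5)=203490/2097152, P(S=7)=116280/2097152, P(S=9)=54264/2097152, P(S=11)=20349/2097152, P(S=13)=5985/2097152, P(S=15)=1330/2097152, P(S=17)=210/2097152, P(S=19)=21/2097152, P(S=21)=1/2097152
E[|S_21|] = Σ_m |m|·P(S_21=m) = 7759752/2097152 = 969969/262144

Answer: 969969/262144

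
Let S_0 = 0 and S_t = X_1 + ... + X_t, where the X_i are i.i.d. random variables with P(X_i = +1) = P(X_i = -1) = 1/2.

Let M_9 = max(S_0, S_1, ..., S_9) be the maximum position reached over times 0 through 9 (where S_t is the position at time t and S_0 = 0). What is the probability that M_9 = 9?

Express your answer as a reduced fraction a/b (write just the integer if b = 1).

Answer: 1/512

Derivation:
Let M_9 = max(S_0,...,S_9). Use the reflection principle: for j ≥ 1, #{paths with M_9 ≥ j} = #{S_9 ≥ j} + #{S_9 ≥ j+1}.
By reflection, #{M_9 ≥ 9} = #{S_9 ≥ 9} + #{S_9 ≥ 10} = 1 + 0 = 1.
#{M_9 ≥ 10} = #{S_9 ≥ 10} + #{S_9 ≥ 11} = 0 + 0 = 0.
#{M_9 = 9} = 1 - 0 = 1.
P(M_9 = 9) = 1/512 = 1/512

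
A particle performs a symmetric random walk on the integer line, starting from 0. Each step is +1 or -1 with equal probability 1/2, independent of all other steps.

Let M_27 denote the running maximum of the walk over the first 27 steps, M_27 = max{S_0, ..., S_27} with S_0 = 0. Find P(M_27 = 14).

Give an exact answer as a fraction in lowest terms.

Answer: 148005/67108864

Derivation:
Let M_27 = max(S_0,...,S_27). Use the reflection principle: for j ≥ 1, #{paths with M_27 ≥ j} = #{S_27 ≥ j} + #{S_27 ≥ j+1}.
By reflection, #{M_27 ≥ 14} = #{S_27 ≥ 14} + #{S_27 ≥ 15} = 397594 + 397594 = 795188.
#{M_27 ≥ 15} = #{S_27 ≥ 15} + #{S_27 ≥ 16} = 397594 + 101584 = 499178.
#{M_27 = 14} = 795188 - 499178 = 296010.
P(M_27 = 14) = 296010/134217728 = 148005/67108864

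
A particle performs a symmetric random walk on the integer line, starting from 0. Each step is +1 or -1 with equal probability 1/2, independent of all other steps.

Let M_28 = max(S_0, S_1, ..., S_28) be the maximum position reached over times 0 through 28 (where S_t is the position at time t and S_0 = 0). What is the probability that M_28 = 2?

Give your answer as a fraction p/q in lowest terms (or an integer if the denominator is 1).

Answer: 2340135/16777216

Derivation:
Let M_28 = max(S_0,...,S_28). Use the reflection principle: for j ≥ 1, #{paths with M_28 ≥ j} = #{S_28 ≥ j} + #{S_28 ≥ j+1}.
By reflection, #{M_28 ≥ 2} = #{S_28 ≥ 2} + #{S_28 ≥ 3} = 114159428 + 76717268 = 190876696.
#{M_28 ≥ 3} = #{S_28 ≥ 3} + #{S_28 ≥ 4} = 76717268 + 76717268 = 153434536.
#{M_28 = 2} = 190876696 - 153434536 = 37442160.
P(M_28 = 2) = 37442160/268435456 = 2340135/16777216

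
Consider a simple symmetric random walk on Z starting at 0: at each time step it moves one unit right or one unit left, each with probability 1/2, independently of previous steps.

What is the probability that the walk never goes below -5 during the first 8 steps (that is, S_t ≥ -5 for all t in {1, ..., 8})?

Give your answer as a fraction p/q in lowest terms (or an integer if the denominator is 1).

Answer: 123/128

Derivation:
Let f(t,s) = #length-t paths at position s with S_1..S_t all ≥ -5.
f(t,s) = f(t-1,s-1) + f(t-1,s+1) for s ≥ -5; f(t,s) = 0 for s < -5.
t=0: f(0,0)=1
t=1: f(1,-1)=1 f(1,1)=1
t=2: f(2,-2)=1 f(2,0)=2 f(2,2)=1
t=3: f(3,-3)=1 f(3,-1)=3 f(3,1)=3 f(3,3)=1
t=4: f(4,-4)=1 f(4,-2)=4 f(4,0)=6 f(4,2)=4 f(4,4)=1
t=5: f(5,-5)=1 f(5,-3)=5 f(5,-1)=10 f(5,1)=10 f(5,3)=5 f(5,5)=1
t=6: f(6,-4)=6 f(6,-2)=15 f(6,0)=20 f(6,2)=15 f(6,4)=6 f(6,6)=1
t=7: f(7,-5)=6 f(7,-3)=21 f(7,-1)=35 f(7,1)=35 f(7,3)=21 f(7,5)=7 f(7,7)=1
t=8: f(8,-4)=27 f(8,-2)=56 f(8,0)=70 f(8,2)=56 f(8,4)=28 f(8,6)=8 f(8,8)=1
Σ_s f(8,s) = 246
P = 246/256 = 123/128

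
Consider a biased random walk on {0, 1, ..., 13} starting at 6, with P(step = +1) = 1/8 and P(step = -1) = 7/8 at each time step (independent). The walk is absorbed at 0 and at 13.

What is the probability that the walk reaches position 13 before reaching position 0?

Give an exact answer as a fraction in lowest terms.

Biased walk: p = 1/8, q = 7/8, r = q/p = 7
Gambler's ruin: P(hit 13 before 0 | start at 6) = (1 - r^a)/(1 - r^N)
r^6 = 117649; r^13 = 96889010407
P = (1 - 117649) / (1 - 96889010407) = -117648 / -96889010406 = 19608/16148168401

Answer: 19608/16148168401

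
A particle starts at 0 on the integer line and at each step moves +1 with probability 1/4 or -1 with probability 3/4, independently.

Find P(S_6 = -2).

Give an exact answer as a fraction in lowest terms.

To reach position -2 after 6 steps: need 2 steps of +1 and 4 steps of -1.
Number of such sequences: C(6,2) = 15
Each has probability (1/4)^2 · (3/4)^4 = 81/4096
P = 15 · 81/4096 = 1215/4096

Answer: 1215/4096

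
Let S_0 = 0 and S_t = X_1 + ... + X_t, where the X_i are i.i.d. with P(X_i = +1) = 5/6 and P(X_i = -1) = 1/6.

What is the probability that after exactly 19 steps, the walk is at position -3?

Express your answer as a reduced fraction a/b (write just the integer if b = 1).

Answer: 1640234375/33853318889472

Derivation:
To reach position -3 after 19 steps: need 8 steps of +1 and 11 steps of -1.
Number of such sequences: C(19,8) = 75582
Each has probability (5/6)^8 · (1/6)^11 = 390625/609359740010496
P = 75582 · 390625/609359740010496 = 1640234375/33853318889472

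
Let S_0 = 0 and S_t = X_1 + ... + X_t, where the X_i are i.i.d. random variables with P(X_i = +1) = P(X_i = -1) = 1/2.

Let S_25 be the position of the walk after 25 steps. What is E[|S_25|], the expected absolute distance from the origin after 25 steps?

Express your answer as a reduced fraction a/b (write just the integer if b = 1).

S_25 takes values m ≡ 1 (mod 2) with |m| ≤ 25; P(S_25=m) = C(25,(25+m)/2)/2^25.
Total paths: 2^25 = 33554432
Distribution: P(S=-25)=1/33554432, P(S=-23)=25/33554432, P(S=-21)=300/33554432, P(S=-19)=2300/33554432, P(S=-17)=12650/33554432, P(S=-15)=53130/33554432, P(S=-13)=177100/33554432, P(S=-11)=480700/33554432, P(S=-9)=1081575/33554432, P(S=-7)=2042975/33554432, P(S=-5)=3268760/33554432, P(S=-3)=4457400/33554432, P(S=-1)=5200300/33554432, P(S=1)=5200300/33554432, P(S=3)=4457400/33554432, P(S=5)=3268760/33554432, P(S=7)=2042975/33554432, P(S=9)=1081575/33554432, P(S=11)=480700/33554432, P(S=13)=177100/33554432, P(S=15)=53130/33554432, P(S=17)=12650/33554432, P(S=19)=2300/33554432, P(S=21)=300/33554432, P(S=23)=25/33554432, P(S=25)=1/33554432
E[|S_25|] = Σ_m |m|·P(S_25=m) = 135207800/33554432 = 16900975/4194304

Answer: 16900975/4194304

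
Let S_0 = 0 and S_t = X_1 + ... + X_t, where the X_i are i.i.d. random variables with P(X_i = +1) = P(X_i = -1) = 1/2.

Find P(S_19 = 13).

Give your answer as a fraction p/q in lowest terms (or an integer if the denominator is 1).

Answer: 969/524288

Derivation:
To reach position 13 after 19 steps: need 16 steps of +1 and 3 of -1.
Favorable paths: C(19,16) = 969
Total paths: 2^19 = 524288
P = 969/524288 = 969/524288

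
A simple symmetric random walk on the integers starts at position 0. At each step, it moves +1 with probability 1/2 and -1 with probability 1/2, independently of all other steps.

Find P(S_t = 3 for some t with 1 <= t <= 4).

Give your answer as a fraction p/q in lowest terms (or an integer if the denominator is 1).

Count via complement. Let g(t,s) = #length-t paths at position s with S_1..S_t all ≠ 3.
g(t,s) = g(t-1,s-1) + g(t-1,s+1) for s ≠ 3; g(t,3) = 0.
t=0: g(0,0)=1
t=1: g(1,-1)=1 g(1,1)=1
t=2: g(2,-2)=1 g(2,0)=2 g(2,2)=1
t=3: g(3,-3)=1 g(3,-1)=3 g(3,1)=3
t=4: g(4,-4)=1 g(4,-2)=4 g(4,0)=6 g(4,2)=3
Paths never hitting 3: Σ_s g(4,s) = 14
Paths hitting 3: 2^4 - 14 = 2
P = 2/16 = 1/8

Answer: 1/8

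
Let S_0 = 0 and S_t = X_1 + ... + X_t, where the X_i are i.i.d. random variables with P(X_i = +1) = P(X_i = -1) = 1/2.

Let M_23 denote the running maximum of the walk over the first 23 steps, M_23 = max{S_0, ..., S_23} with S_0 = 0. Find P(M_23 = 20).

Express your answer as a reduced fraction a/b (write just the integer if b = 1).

Answer: 23/8388608

Derivation:
Let M_23 = max(S_0,...,S_23). Use the reflection principle: for j ≥ 1, #{paths with M_23 ≥ j} = #{S_23 ≥ j} + #{S_23 ≥ j+1}.
By reflection, #{M_23 ≥ 20} = #{S_23 ≥ 20} + #{S_23 ≥ 21} = 24 + 24 = 48.
#{M_23 ≥ 21} = #{S_23 ≥ 21} + #{S_23 ≥ 22} = 24 + 1 = 25.
#{M_23 = 20} = 48 - 25 = 23.
P(M_23 = 20) = 23/8388608 = 23/8388608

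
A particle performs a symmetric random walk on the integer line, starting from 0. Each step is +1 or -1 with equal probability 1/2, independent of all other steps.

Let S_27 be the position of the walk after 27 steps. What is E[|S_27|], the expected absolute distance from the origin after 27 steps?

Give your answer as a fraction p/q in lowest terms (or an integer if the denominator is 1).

S_27 takes values m ≡ 1 (mod 2) with |m| ≤ 27; P(S_27=m) = C(27,(27+m)/2)/2^27.
Total paths: 2^27 = 134217728
Distribution: P(S=-27)=1/134217728, P(S=-25)=27/134217728, P(S=-23)=351/134217728, P(S=-21)=2925/134217728, P(S=-19)=17550/134217728, P(S=-17)=80730/134217728, P(S=-15)=296010/134217728, P(S=-13)=888030/134217728, P(S=-11)=2220075/134217728, P(S=-9)=4686825/134217728, P(S=-7)=8436285/134217728, P(S=-5)=13037895/134217728, P(S=-3)=17383860/134217728, P(S=-1)=20058300/134217728, P(S=1)=20058300/134217728, P(S=3)=17383860/134217728, P(S=5)=13037895/134217728, P(S=7)=8436285/134217728, P(S=9)=4686825/134217728, P(S=11)=2220075/134217728, P(S=13)=888030/134217728, P(S=15)=296010/134217728, P(S=17)=80730/134217728, P(S=19)=17550/134217728, P(S=21)=2925/134217728, P(S=23)=351/134217728, P(S=25)=27/134217728, P(S=27)=1/134217728
E[|S_27|] = Σ_m |m|·P(S_27=m) = 561632400/134217728 = 35102025/8388608

Answer: 35102025/8388608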